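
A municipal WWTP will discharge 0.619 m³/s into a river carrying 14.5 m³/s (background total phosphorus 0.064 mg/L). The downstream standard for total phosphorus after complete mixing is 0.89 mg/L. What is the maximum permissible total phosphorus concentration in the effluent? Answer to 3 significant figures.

20.2 mg/L

At the limit, (Qr·Cr + Qe·Cₑ)/(Qr + Qe) = 0.89:
Cₑ = (15.12·0.89 − 14.50·0.06400) / 0.6190 = 20.24 mg/L.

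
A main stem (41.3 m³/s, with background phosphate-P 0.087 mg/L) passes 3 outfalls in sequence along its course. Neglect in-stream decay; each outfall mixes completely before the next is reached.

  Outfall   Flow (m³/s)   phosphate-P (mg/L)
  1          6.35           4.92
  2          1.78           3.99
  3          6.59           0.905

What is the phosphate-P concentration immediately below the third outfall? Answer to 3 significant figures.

After outfall 1: Q = 41.30 + 6.350 = 47.65 m³/s; C = (41.30·0.08700 + 6.350·4.920)/47.65 = 0.7311 mg/L.
After outfall 2: Q = 47.65 + 1.780 = 49.43 m³/s; C = (47.65·0.7311 + 1.780·3.990)/49.43 = 0.8484 mg/L.
After outfall 3: Q = 49.43 + 6.590 = 56.02 m³/s; C = (49.43·0.8484 + 6.590·0.9050)/56.02 = 0.8551 mg/L.

0.855 mg/L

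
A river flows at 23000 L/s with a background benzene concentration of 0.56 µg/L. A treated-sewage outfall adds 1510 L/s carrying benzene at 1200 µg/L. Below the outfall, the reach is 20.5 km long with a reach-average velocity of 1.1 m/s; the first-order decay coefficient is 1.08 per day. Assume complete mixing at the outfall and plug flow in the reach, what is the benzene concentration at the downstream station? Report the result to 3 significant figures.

59.0 µg/L

Conservation of mass: C = (23000·0.5600 + 1510·1200) / 24510 = 1825000/24510 = 74.45 µg/L.
Travel time t = 20.5·1000 / 1.1 = 18640 s = 5.177 h.
Applying C = C₀e^(−kt): 74.45 × 0.7922 = 58.98 µg/L.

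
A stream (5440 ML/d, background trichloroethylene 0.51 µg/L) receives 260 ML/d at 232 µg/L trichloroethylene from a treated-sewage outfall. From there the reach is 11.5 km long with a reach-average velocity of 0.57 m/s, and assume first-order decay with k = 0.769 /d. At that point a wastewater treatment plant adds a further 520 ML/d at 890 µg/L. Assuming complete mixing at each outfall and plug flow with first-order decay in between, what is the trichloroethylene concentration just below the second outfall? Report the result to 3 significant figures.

82.9 µg/L

Mixed concentration C = ΣQC/ΣQ = (5440·0.5100 + 260.0·232.0) / 5700 = 63090/5700 = 11.07 µg/L; combined flow 5700 ML/d.
Travel time t = 11.5·1000 / 0.57 = 20180 s = 5.604 h.
First-order decay: C = 11.07·exp(−k·t) = 11.07·0.8356 = 9.250 µg/L.
At the second outfall, C = (5700·9.250 + 520.0·890.0) / (5700 + 520.0) = 82.88 µg/L.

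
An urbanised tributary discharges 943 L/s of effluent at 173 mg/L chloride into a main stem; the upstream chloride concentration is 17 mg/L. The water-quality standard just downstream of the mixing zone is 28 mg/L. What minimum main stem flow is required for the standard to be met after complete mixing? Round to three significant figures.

Set C_mix = 28: (Q·17.00 + 943.0·173.0) / (Q + 943.0) = 28
→ Q = 943.0·(173.0 − 28)/(28 − 17.00) = 12430 L/s.

12400 L/s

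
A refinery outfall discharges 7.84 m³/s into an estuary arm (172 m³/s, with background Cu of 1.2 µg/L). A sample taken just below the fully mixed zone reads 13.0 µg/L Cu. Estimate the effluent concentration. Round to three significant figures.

Mass balance: 172.0·1.200 + 7.840·Cₑ = 179.8·13.00
→ Cₑ = (179.8·13.00 − 172.0·1.200) / 7.840 = 271.9 µg/L.

272 µg/L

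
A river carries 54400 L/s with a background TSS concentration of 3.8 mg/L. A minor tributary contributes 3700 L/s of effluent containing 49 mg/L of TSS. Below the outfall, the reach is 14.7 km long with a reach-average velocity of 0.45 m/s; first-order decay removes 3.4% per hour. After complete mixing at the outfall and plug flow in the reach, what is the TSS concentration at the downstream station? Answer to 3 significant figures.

Conservation of mass: C = (54400·3.800 + 3700·49.00) / 58100 = 388000/58100 = 6.678 mg/L.
Travel time t = 14.7·1000 / 0.45 = 32670 s = 9.074 h.
3.4%/h lost → k = −ln(1 − 0.034) = 0.03459 h⁻¹.
After decay, C = 6.678 × e^(−kt) = 6.678 × 0.7306 = 4.879 mg/L.

4.88 mg/L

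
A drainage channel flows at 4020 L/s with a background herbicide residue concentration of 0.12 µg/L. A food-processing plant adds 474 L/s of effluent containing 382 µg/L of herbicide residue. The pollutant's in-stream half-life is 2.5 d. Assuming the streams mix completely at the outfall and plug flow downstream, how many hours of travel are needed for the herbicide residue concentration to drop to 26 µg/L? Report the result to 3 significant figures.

Flow-weighted average: C = (4020·0.1200 + 474.0·382.0) / 4494 = 181600/4494 = 40.40 µg/L.
Half-life 2.5 d → k = ln 2 / 2.5 = 0.2773 d⁻¹.
40.40·exp(−k·t) = 26 → t = ln(40.40/26)/k = 137300 s = 38.15 h.

38.1 h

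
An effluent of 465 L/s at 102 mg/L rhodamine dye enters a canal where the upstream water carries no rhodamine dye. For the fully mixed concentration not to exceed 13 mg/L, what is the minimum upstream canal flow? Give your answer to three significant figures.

3180 L/s

Set C_mix = 13: (Q·0 + 465.0·102.0) / (Q + 465.0) = 13
→ Q = 465.0·(102.0 − 13)/(13 − 0) = 3183 L/s.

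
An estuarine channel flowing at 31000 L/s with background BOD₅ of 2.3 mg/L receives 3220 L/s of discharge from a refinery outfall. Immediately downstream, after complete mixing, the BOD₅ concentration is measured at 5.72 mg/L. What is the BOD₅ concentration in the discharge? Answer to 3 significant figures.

Mass balance: 31000·2.300 + 3220·Cₑ = 34220·5.720
→ Cₑ = (34220·5.720 − 31000·2.300) / 3220 = 38.65 mg/L.

38.6 mg/L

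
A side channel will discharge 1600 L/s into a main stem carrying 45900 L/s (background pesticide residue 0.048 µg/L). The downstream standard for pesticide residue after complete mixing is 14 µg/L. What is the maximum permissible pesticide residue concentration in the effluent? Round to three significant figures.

414 µg/L

At the limit, (Qr·Cr + Qe·Cₑ)/(Qr + Qe) = 14:
Cₑ = (47500·14 − 45900·0.04800) / 1600 = 414.2 µg/L.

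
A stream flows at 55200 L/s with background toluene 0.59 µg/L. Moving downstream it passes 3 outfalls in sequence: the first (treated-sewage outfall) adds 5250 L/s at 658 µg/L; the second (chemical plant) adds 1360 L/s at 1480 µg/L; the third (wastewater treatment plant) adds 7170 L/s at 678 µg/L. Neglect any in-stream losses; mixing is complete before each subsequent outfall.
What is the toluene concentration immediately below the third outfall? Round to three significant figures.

150 µg/L

After outfall 1: Q = 55200 + 5250 = 60450 L/s; C = (55200·0.5900 + 5250·658.0)/60450 = 57.69 µg/L.
After outfall 2: Q = 60450 + 1360 = 61810 L/s; C = (60450·57.69 + 1360·1480)/61810 = 88.98 µg/L.
After outfall 3: Q = 61810 + 7170 = 68980 L/s; C = (61810·88.98 + 7170·678.0)/68980 = 150.2 µg/L.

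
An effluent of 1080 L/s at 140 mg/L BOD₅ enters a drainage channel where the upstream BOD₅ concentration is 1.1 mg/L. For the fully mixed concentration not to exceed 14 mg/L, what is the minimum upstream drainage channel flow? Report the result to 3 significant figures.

10500 L/s

Set C_mix = 14: (Q·1.100 + 1080·140.0) / (Q + 1080) = 14
→ Q = 1080·(140.0 − 14)/(14 − 1.100) = 10550 L/s.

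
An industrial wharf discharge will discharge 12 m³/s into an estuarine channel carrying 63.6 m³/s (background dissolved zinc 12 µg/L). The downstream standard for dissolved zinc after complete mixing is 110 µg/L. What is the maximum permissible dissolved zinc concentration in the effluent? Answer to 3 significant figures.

At the limit, (Qr·Cr + Qe·Cₑ)/(Qr + Qe) = 110:
Cₑ = (75.60·110 − 63.60·12.00) / 12.00 = 629.4 µg/L.

629 µg/L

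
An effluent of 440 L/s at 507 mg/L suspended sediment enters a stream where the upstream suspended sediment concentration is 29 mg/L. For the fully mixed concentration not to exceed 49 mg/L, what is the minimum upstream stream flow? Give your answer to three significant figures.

10100 L/s

Set C_mix = 49: (Q·29.00 + 440.0·507.0) / (Q + 440.0) = 49
→ Q = 440.0·(507.0 − 49)/(49 − 29.00) = 10080 L/s.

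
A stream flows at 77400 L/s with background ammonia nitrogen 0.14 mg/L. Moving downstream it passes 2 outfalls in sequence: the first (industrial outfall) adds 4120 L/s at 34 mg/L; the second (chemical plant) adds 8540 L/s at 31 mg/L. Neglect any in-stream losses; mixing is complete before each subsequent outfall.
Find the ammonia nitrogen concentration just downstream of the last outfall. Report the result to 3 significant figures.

4.62 mg/L

Below outfall 1: Q → 81520 L/s, C = (77400·0.1400 + 4120·34.00)/81520 = 1.851 mg/L.
Below outfall 2: Q → 90060 L/s, C = (81520·1.851 + 8540·31.00)/90060 = 4.615 mg/L.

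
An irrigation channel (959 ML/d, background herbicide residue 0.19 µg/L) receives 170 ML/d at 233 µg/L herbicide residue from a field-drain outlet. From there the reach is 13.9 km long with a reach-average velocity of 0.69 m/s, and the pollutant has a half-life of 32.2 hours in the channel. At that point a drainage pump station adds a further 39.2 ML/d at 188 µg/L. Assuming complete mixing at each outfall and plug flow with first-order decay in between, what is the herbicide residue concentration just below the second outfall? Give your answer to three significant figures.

Mass balance: C = (959.0·0.1900 + 170.0·233.0) / 1129 = 39790/1129 = 35.25 µg/L; combined flow 1129 ML/d.
Travel time t = 13.9·1000 / 0.69 = 20140 s = 5.596 h.
Half-life 32.2 h → k = ln 2 / 32.2 = 0.02153 h⁻¹ = 0.5166 d⁻¹.
Applying C = C₀e^(−kt): 35.25 × 0.8865 = 31.25 µg/L.
Second outfall: C = (1129·31.25 + 39.20·188.0)/1168 = 36.51 µg/L.

36.5 µg/L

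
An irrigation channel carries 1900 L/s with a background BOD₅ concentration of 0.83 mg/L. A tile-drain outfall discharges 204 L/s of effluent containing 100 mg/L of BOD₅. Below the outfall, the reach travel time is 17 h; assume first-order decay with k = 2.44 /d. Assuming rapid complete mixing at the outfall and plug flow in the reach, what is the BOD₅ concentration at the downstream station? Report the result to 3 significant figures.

Mixed concentration C = ΣQC/ΣQ = (1900·0.8300 + 204.0·100.0) / 2104 = 21980/2104 = 10.45 mg/L.
First-order decay: C = 10.45·exp(−k·t) = 10.45·0.1776 = 1.855 mg/L.

1.85 mg/L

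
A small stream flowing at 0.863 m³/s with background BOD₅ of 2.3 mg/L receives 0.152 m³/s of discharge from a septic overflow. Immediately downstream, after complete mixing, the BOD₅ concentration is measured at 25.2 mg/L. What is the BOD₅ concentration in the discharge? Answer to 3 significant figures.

Mass balance: 0.8630·2.300 + 0.1520·Cₑ = 1.015·25.20
→ Cₑ = (1.015·25.20 − 0.8630·2.300) / 0.1520 = 155.2 mg/L.

155 mg/L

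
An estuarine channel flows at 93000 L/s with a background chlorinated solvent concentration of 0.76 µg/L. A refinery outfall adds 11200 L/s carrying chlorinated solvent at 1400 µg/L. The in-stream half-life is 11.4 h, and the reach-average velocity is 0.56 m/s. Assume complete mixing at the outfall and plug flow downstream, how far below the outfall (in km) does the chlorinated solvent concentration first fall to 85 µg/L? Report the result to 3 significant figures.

19.1 km

Mixed concentration C = ΣQC/ΣQ = (93000·0.7600 + 11200·1400) / 104200 = 15750000/104200 = 151.2 µg/L.
Half-life 11.4 h → k = ln 2 / 11.4 = 0.06080 h⁻¹ = 1.459 d⁻¹.
Set 151.2·exp(−k·t) = 85 → t = ln(151.2/85)/k = 34080 s = 9.468 h.
Distance = v·t = 0.56·34080 = 19090 m = 19.09 km.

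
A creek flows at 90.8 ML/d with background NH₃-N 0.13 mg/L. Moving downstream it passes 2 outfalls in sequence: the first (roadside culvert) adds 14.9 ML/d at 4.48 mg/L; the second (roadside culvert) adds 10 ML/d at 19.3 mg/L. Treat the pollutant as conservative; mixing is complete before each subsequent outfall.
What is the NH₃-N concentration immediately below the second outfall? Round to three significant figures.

2.35 mg/L

Outfall 1: combined Q = 105.7 ML/d; C = (90.80·0.1300 + 14.90·4.480)/105.7 = 0.7432 mg/L.
Outfall 2: combined Q = 115.7 ML/d; C = (105.7·0.7432 + 10.00·19.30)/115.7 = 2.347 mg/L.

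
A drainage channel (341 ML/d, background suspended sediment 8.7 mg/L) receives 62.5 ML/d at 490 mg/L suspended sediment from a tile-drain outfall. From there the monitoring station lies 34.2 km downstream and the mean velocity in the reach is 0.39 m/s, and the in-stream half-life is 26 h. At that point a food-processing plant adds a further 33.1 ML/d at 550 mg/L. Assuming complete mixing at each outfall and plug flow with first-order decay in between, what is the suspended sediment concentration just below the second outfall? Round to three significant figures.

81.9 mg/L

Mass balance: C = (341.0·8.700 + 62.50·490.0) / 403.5 = 33590/403.5 = 83.25 mg/L; combined flow 403.5 ML/d.
Travel time t = 34.2·1000 / 0.39 = 87690 s = 24.36 h.
Half-life 26 h → k = ln 2 / 26 = 0.02666 h⁻¹ = 0.6398 d⁻¹.
First-order decay: C = 83.25·exp(−k·t) = 83.25·0.5224 = 43.49 mg/L.
At the second outfall, C = (403.5·43.49 + 33.10·550.0) / (403.5 + 33.10) = 81.89 mg/L.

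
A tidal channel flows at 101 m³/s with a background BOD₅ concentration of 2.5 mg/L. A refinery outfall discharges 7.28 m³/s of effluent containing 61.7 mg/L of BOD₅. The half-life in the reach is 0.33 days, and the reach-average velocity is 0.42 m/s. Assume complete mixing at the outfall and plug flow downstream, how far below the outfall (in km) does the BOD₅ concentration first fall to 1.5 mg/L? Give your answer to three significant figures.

Mixed concentration C = ΣQC/ΣQ = (101.0·2.500 + 7.280·61.70) / 108.3 = 701.7/108.3 = 6.480 mg/L.
Half-life 0.33 d → k = ln 2 / 0.33 = 2.100 d⁻¹.
Set 6.480·exp(−k·t) = 1.5 → t = ln(6.480/1.5)/k = 60190 s = 16.72 h.
Distance = v·t = 0.42·60190 = 25280 m = 25.28 km.

25.3 km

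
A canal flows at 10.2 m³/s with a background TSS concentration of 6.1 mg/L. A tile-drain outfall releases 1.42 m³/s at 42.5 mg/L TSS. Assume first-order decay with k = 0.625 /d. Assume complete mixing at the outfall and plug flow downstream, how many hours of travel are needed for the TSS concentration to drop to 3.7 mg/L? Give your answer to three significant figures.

Mass balance: C = (10.20·6.100 + 1.420·42.50) / 11.62 = 122.6/11.62 = 10.55 mg/L.
10.55·exp(−k·t) = 3.7 → t = ln(10.55/3.7)/k = 144800 s = 40.23 h.

40.2 h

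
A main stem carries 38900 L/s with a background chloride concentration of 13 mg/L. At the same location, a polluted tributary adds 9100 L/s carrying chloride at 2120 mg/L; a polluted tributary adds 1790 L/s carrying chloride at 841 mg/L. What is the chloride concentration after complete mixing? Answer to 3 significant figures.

428 mg/L

Flow-weighted average: C = (38900·13.00 + 9100·2120 + 1790·841.0) / 49790 = 21300000/49790 = 427.9 mg/L.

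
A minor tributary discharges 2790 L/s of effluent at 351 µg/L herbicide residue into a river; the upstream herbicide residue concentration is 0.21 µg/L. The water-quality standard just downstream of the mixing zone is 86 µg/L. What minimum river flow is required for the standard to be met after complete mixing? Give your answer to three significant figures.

8620 L/s

Set C_mix = 86: (Q·0.2100 + 2790·351.0) / (Q + 2790) = 86
→ Q = 2790·(351.0 − 86)/(86 − 0.2100) = 8618 L/s.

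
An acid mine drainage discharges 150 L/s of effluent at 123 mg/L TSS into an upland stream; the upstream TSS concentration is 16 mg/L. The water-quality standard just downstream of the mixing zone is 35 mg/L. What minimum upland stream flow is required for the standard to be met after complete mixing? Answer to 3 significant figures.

695 L/s

Set C_mix = 35: (Q·16.00 + 150.0·123.0) / (Q + 150.0) = 35
→ Q = 150.0·(123.0 − 35)/(35 − 16.00) = 694.7 L/s.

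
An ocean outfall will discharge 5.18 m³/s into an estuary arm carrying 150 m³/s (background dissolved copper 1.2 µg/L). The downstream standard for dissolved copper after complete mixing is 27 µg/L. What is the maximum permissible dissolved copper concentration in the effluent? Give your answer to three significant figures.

774 µg/L

At the limit, (Qr·Cr + Qe·Cₑ)/(Qr + Qe) = 27:
Cₑ = (155.2·27 − 150.0·1.200) / 5.180 = 774.1 µg/L.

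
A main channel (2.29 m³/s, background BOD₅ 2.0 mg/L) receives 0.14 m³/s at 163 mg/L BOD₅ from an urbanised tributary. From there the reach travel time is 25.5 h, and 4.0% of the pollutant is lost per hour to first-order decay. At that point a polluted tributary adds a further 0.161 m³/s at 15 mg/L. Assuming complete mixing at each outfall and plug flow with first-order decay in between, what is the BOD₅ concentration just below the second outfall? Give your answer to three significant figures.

Mass balance: C = (2.290·2.000 + 0.1400·163.0) / 2.430 = 27.40/2.430 = 11.28 mg/L; combined flow 2.430 m³/s.
4.0%/h lost → k = −ln(1 − 0.04) = 0.04082 h⁻¹.
Applying C = C₀e^(−kt): 11.28 × 0.3531 = 3.982 mg/L.
Second outfall: C = (2.430·3.982 + 0.1610·15.00)/2.591 = 4.666 mg/L.

4.67 mg/L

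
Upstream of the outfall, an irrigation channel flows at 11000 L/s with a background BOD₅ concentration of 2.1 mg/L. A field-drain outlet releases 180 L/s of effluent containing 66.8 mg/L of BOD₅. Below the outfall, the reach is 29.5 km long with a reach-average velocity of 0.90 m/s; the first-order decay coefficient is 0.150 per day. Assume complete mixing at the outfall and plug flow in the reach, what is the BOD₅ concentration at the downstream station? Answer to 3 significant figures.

2.97 mg/L

Flow-weighted average: C = (11000·2.100 + 180.0·66.80) / 11180 = 35120/11180 = 3.142 mg/L.
Travel time t = 29.5·1000 / 0.90 = 32780 s = 9.105 h.
Applying C = C₀e^(−kt): 3.142 × 0.9447 = 2.968 mg/L.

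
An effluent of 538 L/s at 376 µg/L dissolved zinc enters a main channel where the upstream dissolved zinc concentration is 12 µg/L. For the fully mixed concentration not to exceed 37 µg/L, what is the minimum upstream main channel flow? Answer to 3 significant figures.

7300 L/s

Set C_mix = 37: (Q·12.00 + 538.0·376.0) / (Q + 538.0) = 37
→ Q = 538.0·(376.0 − 37)/(37 − 12.00) = 7295 L/s.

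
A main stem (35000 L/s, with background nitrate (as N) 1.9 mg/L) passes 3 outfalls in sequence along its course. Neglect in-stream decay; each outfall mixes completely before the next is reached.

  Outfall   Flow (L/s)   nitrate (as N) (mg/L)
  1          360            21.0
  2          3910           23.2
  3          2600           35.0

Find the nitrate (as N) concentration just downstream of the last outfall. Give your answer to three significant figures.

Below outfall 1: Q → 35360 L/s, C = (35000·1.900 + 360.0·21.00)/35360 = 2.094 mg/L.
Below outfall 2: Q → 39270 L/s, C = (35360·2.094 + 3910·23.20)/39270 = 4.196 mg/L.
Below outfall 3: Q → 41870 L/s, C = (39270·4.196 + 2600·35.00)/41870 = 6.109 mg/L.

6.11 mg/L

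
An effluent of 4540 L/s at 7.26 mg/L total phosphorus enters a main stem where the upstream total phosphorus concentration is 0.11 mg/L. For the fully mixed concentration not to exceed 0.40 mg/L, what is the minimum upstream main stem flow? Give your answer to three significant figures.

107000 L/s

Set C_mix = 0.40: (Q·0.1100 + 4540·7.260) / (Q + 4540) = 0.40
→ Q = 4540·(7.260 − 0.40)/(0.40 − 0.1100) = 107400 L/s.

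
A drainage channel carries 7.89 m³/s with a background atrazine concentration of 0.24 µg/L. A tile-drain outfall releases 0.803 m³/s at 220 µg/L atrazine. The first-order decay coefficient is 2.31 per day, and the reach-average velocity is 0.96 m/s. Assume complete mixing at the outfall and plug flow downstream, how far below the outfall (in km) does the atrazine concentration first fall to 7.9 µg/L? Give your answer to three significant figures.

34.3 km

Mixed concentration C = ΣQC/ΣQ = (7.890·0.2400 + 0.8030·220.0) / 8.693 = 178.6/8.693 = 20.54 µg/L.
Set 20.54·exp(−k·t) = 7.9 → t = ln(20.54/7.9)/k = 35740 s = 9.927 h.
Distance = v·t = 0.96·35740 = 34310 m = 34.31 km.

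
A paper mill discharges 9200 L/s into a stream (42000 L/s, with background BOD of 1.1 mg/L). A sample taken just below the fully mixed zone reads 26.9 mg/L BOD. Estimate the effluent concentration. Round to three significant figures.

Mass balance: 42000·1.100 + 9200·Cₑ = 51200·26.90
→ Cₑ = (51200·26.90 − 42000·1.100) / 9200 = 144.7 mg/L.

145 mg/L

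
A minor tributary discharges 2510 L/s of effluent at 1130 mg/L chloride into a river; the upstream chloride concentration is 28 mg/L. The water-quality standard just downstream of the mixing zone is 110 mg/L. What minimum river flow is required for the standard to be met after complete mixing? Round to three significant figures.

31200 L/s

Set C_mix = 110: (Q·28.00 + 2510·1130) / (Q + 2510) = 110
→ Q = 2510·(1130 − 110)/(110 − 28.00) = 31220 L/s.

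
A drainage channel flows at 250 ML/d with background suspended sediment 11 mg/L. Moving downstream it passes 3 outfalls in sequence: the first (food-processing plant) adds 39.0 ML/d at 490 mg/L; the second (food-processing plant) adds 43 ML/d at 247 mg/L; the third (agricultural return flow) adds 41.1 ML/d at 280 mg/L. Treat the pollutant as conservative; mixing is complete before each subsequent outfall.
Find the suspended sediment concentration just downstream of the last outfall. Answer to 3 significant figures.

Outfall 1: combined Q = 289.0 ML/d; C = (250.0·11.00 + 39.00·490.0)/289.0 = 75.64 mg/L.
Outfall 2: combined Q = 332.0 ML/d; C = (289.0·75.64 + 43.00·247.0)/332.0 = 97.83 mg/L.
Outfall 3: combined Q = 373.1 ML/d; C = (332.0·97.83 + 41.10·280.0)/373.1 = 117.9 mg/L.

118 mg/L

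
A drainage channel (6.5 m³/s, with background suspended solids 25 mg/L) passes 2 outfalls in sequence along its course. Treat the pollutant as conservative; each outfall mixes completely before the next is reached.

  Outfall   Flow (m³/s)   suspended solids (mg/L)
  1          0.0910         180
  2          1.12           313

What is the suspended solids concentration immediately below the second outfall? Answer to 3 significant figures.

After outfall 1: Q = 6.500 + 0.09100 = 6.591 m³/s; C = (6.500·25.00 + 0.09100·180.0)/6.591 = 27.14 mg/L.
After outfall 2: Q = 6.591 + 1.120 = 7.711 m³/s; C = (6.591·27.14 + 1.120·313.0)/7.711 = 68.66 mg/L.

68.7 mg/L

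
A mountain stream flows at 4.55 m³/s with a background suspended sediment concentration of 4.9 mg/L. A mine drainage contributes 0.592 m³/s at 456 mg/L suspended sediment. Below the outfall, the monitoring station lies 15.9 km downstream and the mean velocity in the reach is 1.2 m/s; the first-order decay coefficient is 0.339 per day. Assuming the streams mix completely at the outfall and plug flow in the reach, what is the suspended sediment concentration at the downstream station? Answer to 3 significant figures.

54.0 mg/L

Mass balance: C = (4.550·4.900 + 0.5920·456.0) / 5.142 = 292.2/5.142 = 56.84 mg/L.
Travel time t = 15.9·1000 / 1.2 = 13250 s = 3.681 h.
Applying C = C₀e^(−kt): 56.84 × 0.9493 = 53.96 mg/L.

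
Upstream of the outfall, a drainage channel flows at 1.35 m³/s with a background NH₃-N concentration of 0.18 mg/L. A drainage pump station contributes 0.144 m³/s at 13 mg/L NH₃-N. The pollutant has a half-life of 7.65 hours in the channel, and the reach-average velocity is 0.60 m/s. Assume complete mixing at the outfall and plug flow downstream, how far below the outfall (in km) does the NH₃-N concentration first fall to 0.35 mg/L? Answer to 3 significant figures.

33.3 km

Mass balance: C = (1.350·0.1800 + 0.1440·13.00) / 1.494 = 2.115/1.494 = 1.416 mg/L.
Half-life 7.65 h → k = ln 2 / 7.65 = 0.09061 h⁻¹ = 2.175 d⁻¹.
Set 1.416·exp(−k·t) = 0.35 → t = ln(1.416/0.35)/k = 55520 s = 15.42 h.
Distance = v·t = 0.60·55520 = 33310 m = 33.31 km.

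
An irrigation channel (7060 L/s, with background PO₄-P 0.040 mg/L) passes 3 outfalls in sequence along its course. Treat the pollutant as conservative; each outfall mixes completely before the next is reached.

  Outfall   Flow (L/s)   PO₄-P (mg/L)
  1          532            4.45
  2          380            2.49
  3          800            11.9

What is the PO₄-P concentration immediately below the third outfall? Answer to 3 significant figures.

Below outfall 1: Q → 7592 L/s, C = (7060·0.04000 + 532.0·4.450)/7592 = 0.3490 mg/L.
Below outfall 2: Q → 7972 L/s, C = (7592·0.3490 + 380.0·2.490)/7972 = 0.4511 mg/L.
Below outfall 3: Q → 8772 L/s, C = (7972·0.4511 + 800.0·11.90)/8772 = 1.495 mg/L.

1.50 mg/L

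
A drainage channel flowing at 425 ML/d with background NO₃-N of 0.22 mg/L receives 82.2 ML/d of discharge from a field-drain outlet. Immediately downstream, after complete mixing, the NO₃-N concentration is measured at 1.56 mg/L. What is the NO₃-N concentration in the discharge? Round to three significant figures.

8.49 mg/L

Mass balance: 425.0·0.2200 + 82.20·Cₑ = 507.2·1.560
→ Cₑ = (507.2·1.560 − 425.0·0.2200) / 82.20 = 8.488 mg/L.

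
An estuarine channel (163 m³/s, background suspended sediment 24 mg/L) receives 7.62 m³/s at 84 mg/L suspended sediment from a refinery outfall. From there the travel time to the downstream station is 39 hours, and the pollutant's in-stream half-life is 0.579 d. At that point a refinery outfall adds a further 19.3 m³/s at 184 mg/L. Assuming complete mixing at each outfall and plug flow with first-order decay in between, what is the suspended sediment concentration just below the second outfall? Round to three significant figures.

Flow-weighted average: C = (163.0·24.00 + 7.620·84.00) / 170.6 = 4552/170.6 = 26.68 mg/L; combined flow 170.6 m³/s.
Half-life 0.579 d → k = ln 2 / 0.579 = 1.197 d⁻¹.
Decay over the reach: 26.68·exp(−kt) = 26.68·0.1429 = 3.813 mg/L.
At the second outfall, C = (170.6·3.813 + 19.30·184.0) / (170.6 + 19.30) = 22.12 mg/L.

22.1 mg/L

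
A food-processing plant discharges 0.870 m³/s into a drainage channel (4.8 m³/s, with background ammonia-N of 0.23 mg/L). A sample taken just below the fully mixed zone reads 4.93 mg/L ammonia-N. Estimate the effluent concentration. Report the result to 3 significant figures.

30.9 mg/L

Mass balance: 4.800·0.2300 + 0.8700·Cₑ = 5.670·4.930
→ Cₑ = (5.670·4.930 − 4.800·0.2300) / 0.8700 = 30.86 mg/L.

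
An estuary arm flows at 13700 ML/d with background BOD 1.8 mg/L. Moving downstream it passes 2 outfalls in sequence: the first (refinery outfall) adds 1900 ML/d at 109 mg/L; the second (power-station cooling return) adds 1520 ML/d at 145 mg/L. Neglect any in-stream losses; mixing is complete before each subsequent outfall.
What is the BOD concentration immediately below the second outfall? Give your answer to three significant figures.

26.4 mg/L

Outfall 1: combined Q = 15600 ML/d; C = (13700·1.800 + 1900·109.0)/15600 = 14.86 mg/L.
Outfall 2: combined Q = 17120 ML/d; C = (15600·14.86 + 1520·145.0)/17120 = 26.41 mg/L.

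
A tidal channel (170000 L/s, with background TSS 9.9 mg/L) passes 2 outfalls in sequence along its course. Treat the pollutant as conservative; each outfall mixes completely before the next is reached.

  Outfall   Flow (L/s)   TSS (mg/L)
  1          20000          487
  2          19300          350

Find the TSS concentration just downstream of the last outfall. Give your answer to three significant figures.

86.9 mg/L

Below outfall 1: Q → 190000 L/s, C = (170000·9.900 + 20000·487.0)/190000 = 60.12 mg/L.
Below outfall 2: Q → 209300 L/s, C = (190000·60.12 + 19300·350.0)/209300 = 86.85 mg/L.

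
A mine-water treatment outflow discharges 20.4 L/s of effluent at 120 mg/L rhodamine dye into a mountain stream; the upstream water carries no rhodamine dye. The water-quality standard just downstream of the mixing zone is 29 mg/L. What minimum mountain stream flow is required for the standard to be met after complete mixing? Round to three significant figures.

64.0 L/s

Set C_mix = 29: (Q·0 + 20.40·120.0) / (Q + 20.40) = 29
→ Q = 20.40·(120.0 − 29)/(29 − 0) = 64.01 L/s.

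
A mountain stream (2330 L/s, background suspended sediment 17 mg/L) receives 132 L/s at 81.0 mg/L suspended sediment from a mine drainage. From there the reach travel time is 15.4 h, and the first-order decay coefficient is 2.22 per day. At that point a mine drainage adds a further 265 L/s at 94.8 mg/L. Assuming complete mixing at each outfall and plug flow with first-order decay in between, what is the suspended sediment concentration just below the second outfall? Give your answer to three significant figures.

Conservation of mass: C = (2330·17.00 + 132.0·81.00) / 2462 = 50300/2462 = 20.43 mg/L; combined flow 2462 L/s.
After decay, C = 20.43 × e^(−kt) = 20.43 × 0.2406 = 4.916 mg/L.
At the second outfall, C = (2462·4.916 + 265.0·94.80) / (2462 + 265.0) = 13.65 mg/L.

13.7 mg/L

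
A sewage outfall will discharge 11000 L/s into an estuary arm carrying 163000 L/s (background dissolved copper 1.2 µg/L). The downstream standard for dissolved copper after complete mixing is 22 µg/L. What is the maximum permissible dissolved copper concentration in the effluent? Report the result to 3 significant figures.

330 µg/L

At the limit, (Qr·Cr + Qe·Cₑ)/(Qr + Qe) = 22:
Cₑ = (174000·22 − 163000·1.200) / 11000 = 330.2 µg/L.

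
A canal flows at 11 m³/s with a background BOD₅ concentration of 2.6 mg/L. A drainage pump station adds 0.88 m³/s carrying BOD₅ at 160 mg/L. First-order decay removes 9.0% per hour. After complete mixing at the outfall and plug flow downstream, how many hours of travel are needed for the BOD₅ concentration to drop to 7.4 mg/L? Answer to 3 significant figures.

6.95 h

After mixing, C = (11.00·2.600 + 0.8800·160.0) / 11.88 = 169.4/11.88 = 14.26 mg/L.
9.0%/h lost → k = −ln(1 − 0.09) = 0.09431 h⁻¹.
14.26·exp(−k·t) = 7.4 → t = ln(14.26/7.4)/k = 25040 s = 6.955 h.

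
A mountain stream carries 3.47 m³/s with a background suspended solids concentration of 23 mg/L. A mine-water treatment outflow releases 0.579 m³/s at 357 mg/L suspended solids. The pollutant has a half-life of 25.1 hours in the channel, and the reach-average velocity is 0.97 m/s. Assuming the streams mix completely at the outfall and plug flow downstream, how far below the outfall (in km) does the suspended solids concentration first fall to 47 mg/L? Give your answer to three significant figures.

After mixing, C = (3.470·23.00 + 0.5790·357.0) / 4.049 = 286.5/4.049 = 70.76 mg/L.
Half-life 25.1 h → k = ln 2 / 25.1 = 0.02762 h⁻¹ = 0.6628 d⁻¹.
Set 70.76·exp(−k·t) = 47 → t = ln(70.76/47)/k = 53340 s = 14.82 h.
Distance = v·t = 0.97·53340 = 51740 m = 51.74 km.

51.7 km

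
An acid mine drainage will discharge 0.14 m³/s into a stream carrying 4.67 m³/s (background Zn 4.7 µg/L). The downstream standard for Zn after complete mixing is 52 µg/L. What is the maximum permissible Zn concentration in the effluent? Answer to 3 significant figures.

At the limit, (Qr·Cr + Qe·Cₑ)/(Qr + Qe) = 52:
Cₑ = (4.810·52 − 4.670·4.700) / 0.1400 = 1630 µg/L.

1630 µg/L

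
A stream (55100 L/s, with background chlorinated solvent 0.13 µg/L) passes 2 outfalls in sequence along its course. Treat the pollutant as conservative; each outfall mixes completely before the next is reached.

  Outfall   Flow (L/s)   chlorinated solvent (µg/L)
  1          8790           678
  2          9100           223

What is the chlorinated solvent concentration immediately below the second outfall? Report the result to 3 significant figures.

Outfall 1: combined Q = 63890 L/s; C = (55100·0.1300 + 8790·678.0)/63890 = 93.39 µg/L.
Outfall 2: combined Q = 72990 L/s; C = (63890·93.39 + 9100·223.0)/72990 = 109.6 µg/L.

110 µg/L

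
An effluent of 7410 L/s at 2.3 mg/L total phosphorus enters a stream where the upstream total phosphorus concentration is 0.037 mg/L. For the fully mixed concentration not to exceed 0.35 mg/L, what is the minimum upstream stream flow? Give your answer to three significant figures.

46200 L/s

Set C_mix = 0.35: (Q·0.03700 + 7410·2.300) / (Q + 7410) = 0.35
→ Q = 7410·(2.300 − 0.35)/(0.35 − 0.03700) = 46160 L/s.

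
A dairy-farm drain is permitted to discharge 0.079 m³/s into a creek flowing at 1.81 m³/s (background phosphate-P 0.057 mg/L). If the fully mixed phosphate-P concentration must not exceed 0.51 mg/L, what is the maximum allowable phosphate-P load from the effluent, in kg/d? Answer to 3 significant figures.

Mass balance at the limit: 1.810·0.05700 + 0.07900·Cₑ = 1.889·0.51 → Cₑ = 10.89 mg/L.
Load = 0.07900 m³/s × 10.89 g/m³ × 86 400 s/d = 74.32 kg/d.

74.3 kg/d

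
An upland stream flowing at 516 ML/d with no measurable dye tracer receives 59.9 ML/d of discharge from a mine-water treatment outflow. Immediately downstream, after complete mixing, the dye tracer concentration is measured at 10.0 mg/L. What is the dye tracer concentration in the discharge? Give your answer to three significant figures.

96.1 mg/L

Mass balance: 516.0·0 + 59.90·Cₑ = 575.9·10.00
→ Cₑ = (575.9·10.00 − 516.0·0) / 59.90 = 96.14 mg/L.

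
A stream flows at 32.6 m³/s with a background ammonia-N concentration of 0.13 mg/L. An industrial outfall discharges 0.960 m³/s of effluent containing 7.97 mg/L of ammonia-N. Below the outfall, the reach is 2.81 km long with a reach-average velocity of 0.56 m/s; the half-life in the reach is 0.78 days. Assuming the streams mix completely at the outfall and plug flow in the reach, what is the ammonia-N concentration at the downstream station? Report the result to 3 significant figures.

Flow-weighted average: C = (32.60·0.1300 + 0.9600·7.970) / 33.56 = 11.89/33.56 = 0.3543 mg/L.
Travel time t = 2.81·1000 / 0.56 = 5018 s = 1.394 h.
Half-life 0.78 d → k = ln 2 / 0.78 = 0.8887 d⁻¹.
First-order decay: C = 0.3543·exp(−k·t) = 0.3543·0.9497 = 0.3364 mg/L.

0.336 mg/L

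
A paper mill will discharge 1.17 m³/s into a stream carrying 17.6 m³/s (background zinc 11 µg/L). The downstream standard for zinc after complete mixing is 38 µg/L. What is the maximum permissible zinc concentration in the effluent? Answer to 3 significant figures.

At the limit, (Qr·Cr + Qe·Cₑ)/(Qr + Qe) = 38:
Cₑ = (18.77·38 − 17.60·11.00) / 1.170 = 444.2 µg/L.

444 µg/L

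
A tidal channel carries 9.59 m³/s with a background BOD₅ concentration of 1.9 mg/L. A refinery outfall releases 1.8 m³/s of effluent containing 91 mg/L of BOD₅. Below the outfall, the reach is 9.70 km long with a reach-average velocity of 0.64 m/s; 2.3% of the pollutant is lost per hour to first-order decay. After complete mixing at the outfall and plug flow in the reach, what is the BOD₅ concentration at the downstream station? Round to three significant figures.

Flow-weighted average: C = (9.590·1.900 + 1.800·91.00) / 11.39 = 182.0/11.39 = 15.98 mg/L.
Travel time t = 9.70·1000 / 0.64 = 15160 s = 4.210 h.
2.3%/h lost → k = −ln(1 − 0.023) = 0.02327 h⁻¹.
First-order decay: C = 15.98·exp(−k·t) = 15.98·0.9067 = 14.49 mg/L.

14.5 mg/L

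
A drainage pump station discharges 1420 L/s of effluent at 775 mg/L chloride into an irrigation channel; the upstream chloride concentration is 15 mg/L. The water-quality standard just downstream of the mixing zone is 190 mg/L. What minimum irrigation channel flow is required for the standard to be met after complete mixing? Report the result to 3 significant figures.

4750 L/s

Set C_mix = 190: (Q·15.00 + 1420·775.0) / (Q + 1420) = 190
→ Q = 1420·(775.0 − 190)/(190 − 15.00) = 4747 L/s.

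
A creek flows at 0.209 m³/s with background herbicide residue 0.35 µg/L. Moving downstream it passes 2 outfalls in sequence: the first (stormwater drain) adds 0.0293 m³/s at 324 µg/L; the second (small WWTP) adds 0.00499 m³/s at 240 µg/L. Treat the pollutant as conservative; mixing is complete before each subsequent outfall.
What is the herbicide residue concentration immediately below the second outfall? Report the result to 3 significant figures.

Below outfall 1: Q → 0.2383 m³/s, C = (0.2090·0.3500 + 0.02930·324.0)/0.2383 = 40.14 µg/L.
Below outfall 2: Q → 0.2433 m³/s, C = (0.2383·40.14 + 0.004990·240.0)/0.2433 = 44.24 µg/L.

44.2 µg/L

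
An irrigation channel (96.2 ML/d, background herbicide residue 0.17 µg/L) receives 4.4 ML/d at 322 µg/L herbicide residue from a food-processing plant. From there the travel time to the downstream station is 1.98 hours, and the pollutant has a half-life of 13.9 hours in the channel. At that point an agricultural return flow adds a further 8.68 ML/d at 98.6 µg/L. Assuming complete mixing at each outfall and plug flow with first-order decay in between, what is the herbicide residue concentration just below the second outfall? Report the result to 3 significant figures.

After mixing, C = (96.20·0.1700 + 4.400·322.0) / 100.6 = 1433/100.6 = 14.25 µg/L; combined flow 100.6 ML/d.
Half-life 13.9 h → k = ln 2 / 13.9 = 0.04987 h⁻¹ = 1.197 d⁻¹.
Applying C = C₀e^(−kt): 14.25 × 0.9060 = 12.91 µg/L.
Second outfall: C = (100.6·12.91 + 8.680·98.60)/109.3 = 19.71 µg/L.

19.7 µg/L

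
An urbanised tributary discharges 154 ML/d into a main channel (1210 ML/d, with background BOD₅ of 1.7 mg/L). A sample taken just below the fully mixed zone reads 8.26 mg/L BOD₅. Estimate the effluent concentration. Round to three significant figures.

59.8 mg/L

Mass balance: 1210·1.700 + 154.0·Cₑ = 1364·8.260
→ Cₑ = (1364·8.260 − 1210·1.700) / 154.0 = 59.80 mg/L.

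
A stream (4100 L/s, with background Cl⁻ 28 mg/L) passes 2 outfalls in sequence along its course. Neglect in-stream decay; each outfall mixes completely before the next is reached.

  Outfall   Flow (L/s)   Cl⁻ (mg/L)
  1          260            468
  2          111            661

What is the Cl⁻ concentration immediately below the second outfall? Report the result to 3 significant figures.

Below outfall 1: Q → 4360 L/s, C = (4100·28.00 + 260.0·468.0)/4360 = 54.24 mg/L.
Below outfall 2: Q → 4471 L/s, C = (4360·54.24 + 111.0·661.0)/4471 = 69.30 mg/L.

69.3 mg/L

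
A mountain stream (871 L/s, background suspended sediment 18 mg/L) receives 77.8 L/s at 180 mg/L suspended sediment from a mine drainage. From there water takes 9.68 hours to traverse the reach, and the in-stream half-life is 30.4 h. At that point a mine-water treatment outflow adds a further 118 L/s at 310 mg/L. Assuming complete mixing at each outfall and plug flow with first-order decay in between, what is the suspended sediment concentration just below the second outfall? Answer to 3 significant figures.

56.6 mg/L

After mixing, C = (871.0·18.00 + 77.80·180.0) / 948.8 = 29680/948.8 = 31.28 mg/L; combined flow 948.8 L/s.
Half-life 30.4 h → k = ln 2 / 30.4 = 0.02280 h⁻¹ = 0.5472 d⁻¹.
First-order decay: C = 31.28·exp(−k·t) = 31.28·0.8019 = 25.09 mg/L.
Second outfall: C = (948.8·25.09 + 118.0·310.0)/1067 = 56.60 mg/L.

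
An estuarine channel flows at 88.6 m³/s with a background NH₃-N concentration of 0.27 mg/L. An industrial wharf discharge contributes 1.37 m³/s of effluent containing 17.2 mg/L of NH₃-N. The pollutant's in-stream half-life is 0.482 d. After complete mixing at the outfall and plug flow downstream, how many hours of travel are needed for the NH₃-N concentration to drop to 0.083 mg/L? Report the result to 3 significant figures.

30.9 h

Mass balance: C = (88.60·0.2700 + 1.370·17.20) / 89.97 = 47.49/89.97 = 0.5278 mg/L.
Half-life 0.482 d → k = ln 2 / 0.482 = 1.438 d⁻¹.
0.5278·exp(−k·t) = 0.083 → t = ln(0.5278/0.083)/k = 111100 s = 30.87 h.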